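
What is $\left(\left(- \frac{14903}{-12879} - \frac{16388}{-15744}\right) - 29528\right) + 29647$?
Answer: $\frac{2047913669}{16897248} \approx 121.2$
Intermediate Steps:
$\left(\left(- \frac{14903}{-12879} - \frac{16388}{-15744}\right) - 29528\right) + 29647 = \left(\left(\left(-14903\right) \left(- \frac{1}{12879}\right) - - \frac{4097}{3936}\right) - 29528\right) + 29647 = \left(\left(\frac{14903}{12879} + \frac{4097}{3936}\right) - 29528\right) + 29647 = \left(\frac{37141157}{16897248} - 29528\right) + 29647 = - \frac{498904797787}{16897248} + 29647 = \frac{2047913669}{16897248}$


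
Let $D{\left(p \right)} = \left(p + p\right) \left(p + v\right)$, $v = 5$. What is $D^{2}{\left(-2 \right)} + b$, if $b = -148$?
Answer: $-4$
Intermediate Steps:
$D{\left(p \right)} = 2 p \left(5 + p\right)$ ($D{\left(p \right)} = \left(p + p\right) \left(p + 5\right) = 2 p \left(5 + p\right)$)
$D^{2}{\left(-2 \right)} + b = \left(2 \left(-2\right) \left(5 - 2\right)\right)^{2} - 148 = \left(2 \left(-2\right) 3\right)^{2} - 148 = \left(-12\right)^{2} - 148 = 144 - 148 = -4$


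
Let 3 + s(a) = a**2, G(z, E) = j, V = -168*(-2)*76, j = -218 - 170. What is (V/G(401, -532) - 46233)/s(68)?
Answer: -4490985/448237 ≈ -10.019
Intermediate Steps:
j = -388
V = 25536 (V = -14*(-24)*76 = 336*76 = 25536)
G(z, E) = -388
s(a) = -3 + a**2
(V/G(401, -532) - 46233)/s(68) = (25536/(-388) - 46233)/(-3 + 68**2) = (25536*(-1/388) - 46233)/(-3 + 4624) = (-6384/97 - 46233)/4621 = -4490985/97*1/4621 = -4490985/448237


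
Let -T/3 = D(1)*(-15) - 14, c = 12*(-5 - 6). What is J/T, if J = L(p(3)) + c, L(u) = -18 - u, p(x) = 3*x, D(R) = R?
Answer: -53/29 ≈ -1.8276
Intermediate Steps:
c = -132 (c = 12*(-11) = -132)
T = 87 (T = -3*(1*(-15) - 14) = -3*(-15 - 14) = -3*(-29) = 87)
J = -159 (J = (-18 - 3*3) - 132 = (-18 - 1*9) - 132 = (-18 - 9) - 132 = -27 - 132 = -159)
J/T = -159/87 = -159*1/87 = -53/29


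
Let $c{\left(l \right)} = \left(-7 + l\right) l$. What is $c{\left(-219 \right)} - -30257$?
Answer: $79751$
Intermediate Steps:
$c{\left(l \right)} = l \left(-7 + l\right)$
$c{\left(-219 \right)} - -30257 = - 219 \left(-7 - 219\right) - -30257 = \left(-219\right) \left(-226\right) + 30257 = 49494 + 30257 = 79751$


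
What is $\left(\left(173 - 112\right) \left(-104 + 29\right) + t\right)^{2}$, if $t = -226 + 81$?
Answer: $22278400$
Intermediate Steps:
$t = -145$
$\left(\left(173 - 112\right) \left(-104 + 29\right) + t\right)^{2} = \left(\left(173 - 112\right) \left(-104 + 29\right) - 145\right)^{2} = \left(61 \left(-75\right) - 145\right)^{2} = \left(-4575 - 145\right)^{2} = \left(-4720\right)^{2} = 22278400$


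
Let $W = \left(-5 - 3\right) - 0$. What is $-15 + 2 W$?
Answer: $-31$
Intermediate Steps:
$W = -8$ ($W = \left(-5 - 3\right) + 0 = -8 + 0 = -8$)
$-15 + 2 W = -15 + 2 \left(-8\right) = -15 - 16 = -31$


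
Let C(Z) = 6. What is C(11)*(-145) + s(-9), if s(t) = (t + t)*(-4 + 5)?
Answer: -888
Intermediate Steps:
s(t) = 2*t (s(t) = (2*t)*1 = 2*t)
C(11)*(-145) + s(-9) = 6*(-145) + 2*(-9) = -870 - 18 = -888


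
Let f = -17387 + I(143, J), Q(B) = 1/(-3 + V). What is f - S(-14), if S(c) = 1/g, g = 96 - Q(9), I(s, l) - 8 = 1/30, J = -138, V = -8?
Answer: -551087363/31710 ≈ -17379.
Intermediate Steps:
Q(B) = -1/11 (Q(B) = 1/(-3 - 8) = 1/(-11) = -1/11)
I(s, l) = 241/30 (I(s, l) = 8 + 1/30 = 241/30)
g = 1057/11 (g = 96 - 1*(-1/11) = 96 + 1/11 = 1057/11 ≈ 96.091)
f = -521369/30 (f = -17387 + 241/30 = -521369/30 ≈ -17379.)
S(c) = 11/1057 (S(c) = 1/(1057/11) = 11/1057)
f - S(-14) = -521369/30 - 1*11/1057 = -521369/30 - 11/1057 = -551087363/31710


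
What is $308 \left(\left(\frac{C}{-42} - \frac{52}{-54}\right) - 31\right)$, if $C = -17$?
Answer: $- \frac{246422}{27} \approx -9126.7$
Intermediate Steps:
$308 \left(\left(\frac{C}{-42} - \frac{52}{-54}\right) - 31\right) = 308 \left(\left(- \frac{17}{-42} - \frac{52}{-54}\right) - 31\right) = 308 \left(\left(\left(-17\right) \left(- \frac{1}{42}\right) - - \frac{26}{27}\right) - 31\right) = 308 \left(\left(\frac{17}{42} + \frac{26}{27}\right) - 31\right) = 308 \left(\frac{517}{378} - 31\right) = 308 \left(- \frac{11201}{378}\right) = - \frac{246422}{27}$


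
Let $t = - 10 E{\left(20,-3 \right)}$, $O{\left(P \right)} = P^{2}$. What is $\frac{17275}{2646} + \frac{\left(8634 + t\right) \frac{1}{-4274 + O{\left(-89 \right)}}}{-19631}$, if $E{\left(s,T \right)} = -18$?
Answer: $\frac{176681066833}{27062629146} \approx 6.5286$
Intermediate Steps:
$t = 180$ ($t = \left(-10\right) \left(-18\right) = 180$)
$\frac{17275}{2646} + \frac{\left(8634 + t\right) \frac{1}{-4274 + O{\left(-89 \right)}}}{-19631} = \frac{17275}{2646} + \frac{\left(8634 + 180\right) \frac{1}{-4274 + \left(-89\right)^{2}}}{-19631} = 17275 \cdot \frac{1}{2646} + \frac{8814}{-4274 + 7921} \left(- \frac{1}{19631}\right) = \frac{17275}{2646} + \frac{8814}{3647} \left(- \frac{1}{19631}\right) = \frac{17275}{2646} - \frac{8814}{71594257} = \frac{176681066833}{27062629146}$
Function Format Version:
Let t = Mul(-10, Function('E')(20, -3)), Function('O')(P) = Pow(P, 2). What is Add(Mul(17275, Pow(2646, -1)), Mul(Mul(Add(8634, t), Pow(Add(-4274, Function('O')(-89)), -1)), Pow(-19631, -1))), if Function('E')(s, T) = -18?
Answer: Rational(176681066833, 27062629146) ≈ 6.5286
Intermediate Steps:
t = 180 (t = Mul(-10, -18) = 180)
Add(Mul(17275, Pow(2646, -1)), Mul(Mul(Add(8634, t), Pow(Add(-4274, Function('O')(-89)), -1)), Pow(-19631, -1))) = Add(Mul(17275, Pow(2646, -1)), Mul(Mul(Add(8634, 180), Pow(Add(-4274, Pow(-89, 2)), -1)), Pow(-19631, -1))) = Add(Mul(17275, Rational(1, 2646)), Mul(Mul(8814, Pow(Add(-4274, 7921), -1)), Rational(-1, 19631))) = Add(Rational(17275, 2646), Mul(Mul(8814, Pow(3647, -1)), Rational(-1, 19631))) = Add(Rational(17275, 2646), Mul(Mul(8814, Rational(1, 3647)), Rational(-1, 19631))) = Add(Rational(17275, 2646), Mul(Rational(8814, 3647), Rational(-1, 19631))) = Add(Rational(17275, 2646), Rational(-8814, 71594257)) = Rational(176681066833, 27062629146)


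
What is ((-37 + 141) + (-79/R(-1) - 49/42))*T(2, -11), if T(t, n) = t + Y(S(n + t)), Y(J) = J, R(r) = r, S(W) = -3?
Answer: -1091/6 ≈ -181.83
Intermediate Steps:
T(t, n) = -3 + t (T(t, n) = t - 3 = -3 + t)
((-37 + 141) + (-79/R(-1) - 49/42))*T(2, -11) = ((-37 + 141) + (-79/(-1) - 49/42))*(-3 + 2) = (104 + (-79*(-1) - 49*1/42))*(-1) = (104 + (79 - 7/6))*(-1) = (104 + 467/6)*(-1) = (1091/6)*(-1) = -1091/6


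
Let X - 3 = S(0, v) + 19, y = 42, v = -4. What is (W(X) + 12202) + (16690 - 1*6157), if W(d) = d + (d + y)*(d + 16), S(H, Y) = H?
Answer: 25189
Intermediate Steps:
X = 22 (X = 3 + (0 + 19) = 3 + 19 = 22)
W(d) = d + (16 + d)*(42 + d) (W(d) = d + (d + 42)*(d + 16) = d + (42 + d)*(16 + d) = d + (16 + d)*(42 + d))
(W(X) + 12202) + (16690 - 1*6157) = ((672 + 22² + 59*22) + 12202) + (16690 - 1*6157) = ((672 + 484 + 1298) + 12202) + (16690 - 6157) = (2454 + 12202) + 10533 = 14656 + 10533 = 25189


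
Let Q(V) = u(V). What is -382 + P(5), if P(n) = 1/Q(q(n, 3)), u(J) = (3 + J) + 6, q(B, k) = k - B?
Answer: -2673/7 ≈ -381.86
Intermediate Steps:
u(J) = 9 + J
Q(V) = 9 + V
P(n) = 1/(12 - n) (P(n) = 1/(9 + (3 - n)) = 1/(12 - n))
-382 + P(5) = -382 - 1/(-12 + 5) = -382 - 1/(-7) = -382 - 1*(-⅐) = -382 + ⅐ = -2673/7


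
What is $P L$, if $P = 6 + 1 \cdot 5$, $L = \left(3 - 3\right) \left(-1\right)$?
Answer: $0$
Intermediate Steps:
$L = 0$ ($L = \left(3 - 3\right) \left(-1\right) = 0 \left(-1\right) = 0$)
$P = 11$ ($P = 6 + 5 = 11$)
$P L = 11 \cdot 0 = 0$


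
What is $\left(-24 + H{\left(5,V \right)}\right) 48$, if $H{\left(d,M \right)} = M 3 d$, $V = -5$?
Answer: $-4752$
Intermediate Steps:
$H{\left(d,M \right)} = 3 M d$
$\left(-24 + H{\left(5,V \right)}\right) 48 = \left(-24 + 3 \left(-5\right) 5\right) 48 = \left(-24 - 75\right) 48 = \left(-99\right) 48 = -4752$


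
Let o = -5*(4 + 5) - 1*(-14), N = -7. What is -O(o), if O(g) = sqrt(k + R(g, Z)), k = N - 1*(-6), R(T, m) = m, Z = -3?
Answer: -2*I ≈ -2.0*I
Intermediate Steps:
k = -1 (k = -7 - 1*(-6) = -7 + 6 = -1)
o = -31 (o = -5*9 + 14 = -45 + 14 = -31)
O(g) = 2*I (O(g) = sqrt(-1 - 3) = sqrt(-4) = 2*I)
-O(o) = -2*I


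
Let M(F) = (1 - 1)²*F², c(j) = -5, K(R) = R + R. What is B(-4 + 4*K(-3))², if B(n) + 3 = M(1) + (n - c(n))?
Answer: 676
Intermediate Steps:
K(R) = 2*R
M(F) = 0 (M(F) = 0²*F² = 0*F² = 0)
B(n) = 2 + n (B(n) = -3 + (0 + (n - 1*(-5))) = -3 + (0 + (n + 5)) = -3 + (0 + (5 + n)) = -3 + (5 + n) = 2 + n)
B(-4 + 4*K(-3))² = (2 + (-4 + 4*(2*(-3))))² = (2 + (-4 + 4*(-6)))² = (2 + (-4 - 24))² = (2 - 28)² = (-26)² = 676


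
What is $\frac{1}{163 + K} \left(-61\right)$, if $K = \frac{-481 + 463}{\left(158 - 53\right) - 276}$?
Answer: $- \frac{1159}{3099} \approx -0.37399$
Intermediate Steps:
$K = \frac{2}{19}$ ($K = - \frac{18}{\left(158 - 53\right) - 276} = - \frac{18}{105 - 276} = - \frac{18}{-171} = \left(-18\right) \left(- \frac{1}{171}\right) = \frac{2}{19} \approx 0.10526$)
$\frac{1}{163 + K} \left(-61\right) = \frac{1}{163 + \frac{2}{19}} \left(-61\right) = \frac{1}{\frac{3099}{19}} \left(-61\right) = \frac{19}{3099} \left(-61\right) = - \frac{1159}{3099}$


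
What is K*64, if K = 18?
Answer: 1152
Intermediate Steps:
K*64 = 18*64 = 1152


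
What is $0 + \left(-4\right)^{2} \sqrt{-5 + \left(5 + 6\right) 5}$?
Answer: $80 \sqrt{2} \approx 113.14$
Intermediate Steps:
$0 + \left(-4\right)^{2} \sqrt{-5 + \left(5 + 6\right) 5} = 0 + 16 \sqrt{-5 + 11 \cdot 5} = 0 + 16 \sqrt{-5 + 55} = 0 + 16 \sqrt{50} = 0 + 16 \cdot 5 \sqrt{2} = 0 + 80 \sqrt{2} = 80 \sqrt{2}$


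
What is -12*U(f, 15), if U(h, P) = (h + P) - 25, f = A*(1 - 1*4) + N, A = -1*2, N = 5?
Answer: -12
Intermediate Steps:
A = -2
f = 11 (f = -2*(1 - 1*4) + 5 = -2*(1 - 4) + 5 = -2*(-3) + 5 = 6 + 5 = 11)
U(h, P) = -25 + P + h (U(h, P) = (P + h) - 25 = -25 + P + h)
-12*U(f, 15) = -12*(-25 + 15 + 11) = -12*1 = -12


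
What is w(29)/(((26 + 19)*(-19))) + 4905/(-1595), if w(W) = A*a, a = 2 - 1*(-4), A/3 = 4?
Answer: -95747/30305 ≈ -3.1594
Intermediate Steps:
A = 12 (A = 3*4 = 12)
a = 6 (a = 2 + 4 = 6)
w(W) = 72 (w(W) = 12*6 = 72)
w(29)/(((26 + 19)*(-19))) + 4905/(-1595) = 72/(((26 + 19)*(-19))) + 4905/(-1595) = 72/((45*(-19))) + 4905*(-1/1595) = 72/(-855) - 981/319 = 72*(-1/855) - 981/319 = -8/95 - 981/319 = -95747/30305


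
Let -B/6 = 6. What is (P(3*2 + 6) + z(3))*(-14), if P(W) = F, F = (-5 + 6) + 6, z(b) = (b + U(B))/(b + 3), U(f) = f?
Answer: -21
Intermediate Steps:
B = -36 (B = -6*6 = -36)
z(b) = (-36 + b)/(3 + b) (z(b) = (b - 36)/(b + 3) = (-36 + b)/(3 + b))
F = 7 (F = 1 + 6 = 7)
P(W) = 7
(P(3*2 + 6) + z(3))*(-14) = (7 + (-36 + 3)/(3 + 3))*(-14) = (7 - 33/6)*(-14) = (7 + (1/6)*(-33))*(-14) = (7 - 11/2)*(-14) = (3/2)*(-14) = -21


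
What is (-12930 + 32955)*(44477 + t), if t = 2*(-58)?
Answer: 888329025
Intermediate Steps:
t = -116
(-12930 + 32955)*(44477 + t) = (-12930 + 32955)*(44477 - 116) = 20025*44361 = 888329025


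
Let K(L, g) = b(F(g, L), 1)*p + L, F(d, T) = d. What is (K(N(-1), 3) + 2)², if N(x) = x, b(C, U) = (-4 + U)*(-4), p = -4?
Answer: 2209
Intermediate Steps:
b(C, U) = 16 - 4*U
K(L, g) = -48 + L (K(L, g) = (16 - 4*1)*(-4) + L = (16 - 4)*(-4) + L = 12*(-4) + L = -48 + L)
(K(N(-1), 3) + 2)² = ((-48 - 1) + 2)² = (-49 + 2)² = (-47)² = 2209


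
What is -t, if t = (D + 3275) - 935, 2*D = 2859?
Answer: -7539/2 ≈ -3769.5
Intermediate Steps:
D = 2859/2 (D = (½)*2859 = 2859/2 ≈ 1429.5)
t = 7539/2 (t = (2859/2 + 3275) - 935 = 9409/2 - 935 = 7539/2 ≈ 3769.5)
-t = -1*7539/2 = -7539/2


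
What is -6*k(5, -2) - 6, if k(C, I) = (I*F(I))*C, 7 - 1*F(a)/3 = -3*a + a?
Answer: 534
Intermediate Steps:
F(a) = 21 + 6*a (F(a) = 21 - 3*(-3*a + a) = 21 - (-6)*a = 21 + 6*a)
k(C, I) = C*I*(21 + 6*I) (k(C, I) = (I*(21 + 6*I))*C = C*I*(21 + 6*I))
-6*k(5, -2) - 6 = -18*5*(-2)*(7 + 2*(-2)) - 6 = -18*5*(-2)*(7 - 4) - 6 = -18*5*(-2)*3 - 6 = -6*(-90) - 6 = 540 - 6 = 534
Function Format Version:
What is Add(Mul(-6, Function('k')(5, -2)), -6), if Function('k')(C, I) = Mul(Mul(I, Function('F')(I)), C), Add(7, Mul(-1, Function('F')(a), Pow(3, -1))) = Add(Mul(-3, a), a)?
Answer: 534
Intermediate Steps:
Function('F')(a) = Add(21, Mul(6, a)) (Function('F')(a) = Add(21, Mul(-3, Add(Mul(-3, a), a))) = Add(21, Mul(-3, Mul(-2, a))) = Add(21, Mul(6, a)))
Function('k')(C, I) = Mul(C, I, Add(21, Mul(6, I))) (Function('k')(C, I) = Mul(Mul(I, Add(21, Mul(6, I))), C) = Mul(C, I, Add(21, Mul(6, I))))
Add(Mul(-6, Function('k')(5, -2)), -6) = Add(Mul(-6, Mul(3, 5, -2, Add(7, Mul(2, -2)))), -6) = Add(Mul(-6, Mul(3, 5, -2, Add(7, -4))), -6) = Add(Mul(-6, Mul(3, 5, -2, 3)), -6) = Add(Mul(-6, -90), -6) = Add(540, -6) = 534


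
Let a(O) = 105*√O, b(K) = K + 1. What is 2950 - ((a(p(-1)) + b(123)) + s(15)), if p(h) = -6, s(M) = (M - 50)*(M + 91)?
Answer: 6536 - 105*I*√6 ≈ 6536.0 - 257.2*I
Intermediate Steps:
b(K) = 1 + K
s(M) = (-50 + M)*(91 + M)
2950 - ((a(p(-1)) + b(123)) + s(15)) = 2950 - ((105*√(-6) + (1 + 123)) + (-4550 + 15² + 41*15)) = 2950 - ((105*(I*√6) + 124) + (-4550 + 225 + 615)) = 2950 - ((105*I*√6 + 124) - 3710) = 2950 - ((124 + 105*I*√6) - 3710) = 2950 - (-3586 + 105*I*√6) = 2950 + (3586 - 105*I*√6) = 6536 - 105*I*√6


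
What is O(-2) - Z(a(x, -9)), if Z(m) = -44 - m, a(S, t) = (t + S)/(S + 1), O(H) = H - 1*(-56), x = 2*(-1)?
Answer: 109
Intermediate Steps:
x = -2
O(H) = 56 + H (O(H) = H + 56 = 56 + H)
a(S, t) = (S + t)/(1 + S)
O(-2) - Z(a(x, -9)) = (56 - 2) - (-44 - (-2 - 9)/(1 - 2)) = 54 - (-44 - (-11)/(-1)) = 54 - (-44 - (-1)*(-11)) = 54 - (-44 - 1*11) = 54 - (-44 - 11) = 54 - 1*(-55) = 54 + 55 = 109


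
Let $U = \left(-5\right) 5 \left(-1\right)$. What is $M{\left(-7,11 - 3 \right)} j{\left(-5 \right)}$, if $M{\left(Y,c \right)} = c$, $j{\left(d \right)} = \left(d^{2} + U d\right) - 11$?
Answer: $-888$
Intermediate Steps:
$U = 25$ ($U = \left(-25\right) \left(-1\right) = 25$)
$j{\left(d \right)} = -11 + d^{2} + 25 d$ ($j{\left(d \right)} = \left(d^{2} + 25 d\right) - 11 = -11 + d^{2} + 25 d$)
$M{\left(-7,11 - 3 \right)} j{\left(-5 \right)} = \left(11 - 3\right) \left(-11 + \left(-5\right)^{2} + 25 \left(-5\right)\right) = \left(11 - 3\right) \left(-11 + 25 - 125\right) = 8 \left(-111\right) = -888$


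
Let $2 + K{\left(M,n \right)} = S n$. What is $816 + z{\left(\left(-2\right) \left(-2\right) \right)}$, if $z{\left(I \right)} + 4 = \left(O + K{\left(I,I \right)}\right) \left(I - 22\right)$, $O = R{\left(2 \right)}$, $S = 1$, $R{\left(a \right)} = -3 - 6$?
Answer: $938$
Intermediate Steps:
$R{\left(a \right)} = -9$ ($R{\left(a \right)} = -3 - 6 = -9$)
$K{\left(M,n \right)} = -2 + n$ ($K{\left(M,n \right)} = -2 + 1 n = -2 + n$)
$O = -9$
$z{\left(I \right)} = -4 + \left(-22 + I\right) \left(-11 + I\right)$ ($z{\left(I \right)} = -4 + \left(-9 + \left(-2 + I\right)\right) \left(I - 22\right) = -4 + \left(-11 + I\right) \left(-22 + I\right) = -4 + \left(-22 + I\right) \left(-11 + I\right)$)
$816 + z{\left(\left(-2\right) \left(-2\right) \right)} = 816 + \left(238 + \left(\left(-2\right) \left(-2\right)\right)^{2} - 33 \left(\left(-2\right) \left(-2\right)\right)\right) = 816 + \left(238 + 4^{2} - 132\right) = 816 + \left(238 + 16 - 132\right) = 816 + 122 = 938$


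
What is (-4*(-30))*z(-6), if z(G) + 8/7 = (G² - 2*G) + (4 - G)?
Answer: 47760/7 ≈ 6822.9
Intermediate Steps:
z(G) = 20/7 + G² - 3*G (z(G) = -8/7 + ((G² - 2*G) + (4 - G)) = -8/7 + (4 + G² - 3*G) = 20/7 + G² - 3*G)
(-4*(-30))*z(-6) = (-4*(-30))*(20/7 + (-6)² - 3*(-6)) = 120*(20/7 + 36 + 18) = 120*(398/7) = 47760/7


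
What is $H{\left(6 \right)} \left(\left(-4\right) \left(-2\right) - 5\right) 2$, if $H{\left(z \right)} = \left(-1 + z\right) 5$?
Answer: $150$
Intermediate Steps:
$H{\left(z \right)} = -5 + 5 z$
$H{\left(6 \right)} \left(\left(-4\right) \left(-2\right) - 5\right) 2 = \left(-5 + 5 \cdot 6\right) \left(\left(-4\right) \left(-2\right) - 5\right) 2 = \left(-5 + 30\right) \left(8 - 5\right) 2 = 25 \cdot 3 \cdot 2 = 75 \cdot 2 = 150$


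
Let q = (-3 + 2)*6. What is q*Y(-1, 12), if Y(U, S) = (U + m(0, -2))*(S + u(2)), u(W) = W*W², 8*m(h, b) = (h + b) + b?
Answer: 180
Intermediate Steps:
m(h, b) = b/4 + h/8 (m(h, b) = ((h + b) + b)/8 = ((b + h) + b)/8 = (h + 2*b)/8 = b/4 + h/8)
u(W) = W³
Y(U, S) = (8 + S)*(-½ + U) (Y(U, S) = (U + ((¼)*(-2) + (⅛)*0))*(S + 2³) = (U + (-½ + 0))*(S + 8) = (U - ½)*(8 + S) = (-½ + U)*(8 + S) = (8 + S)*(-½ + U))
q = -6 (q = -1*6 = -6)
q*Y(-1, 12) = -6*(-4 + 8*(-1) - ½*12 + 12*(-1)) = -6*(-4 - 8 - 6 - 12) = -6*(-30) = 180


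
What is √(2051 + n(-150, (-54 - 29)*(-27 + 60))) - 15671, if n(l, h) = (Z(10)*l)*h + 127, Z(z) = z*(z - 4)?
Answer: -15671 + 3*√2739242 ≈ -10706.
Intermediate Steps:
Z(z) = z*(-4 + z)
n(l, h) = 127 + 60*h*l (n(l, h) = ((10*(-4 + 10))*l)*h + 127 = ((10*6)*l)*h + 127 = (60*l)*h + 127 = 60*h*l + 127 = 127 + 60*h*l)
√(2051 + n(-150, (-54 - 29)*(-27 + 60))) - 15671 = √(2051 + (127 + 60*((-54 - 29)*(-27 + 60))*(-150))) - 15671 = √(2051 + (127 + 60*(-83*33)*(-150))) - 15671 = √(2051 + (127 + 60*(-2739)*(-150))) - 15671 = √(2051 + (127 + 24651000)) - 15671 = √(2051 + 24651127) - 15671 = √24653178 - 15671 = 3*√2739242 - 15671 = -15671 + 3*√2739242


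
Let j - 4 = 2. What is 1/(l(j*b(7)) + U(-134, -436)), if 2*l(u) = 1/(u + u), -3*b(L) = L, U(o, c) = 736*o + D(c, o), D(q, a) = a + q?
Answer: -56/5554865 ≈ -1.0081e-5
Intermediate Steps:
j = 6 (j = 4 + 2 = 6)
U(o, c) = c + 737*o (U(o, c) = 736*o + (o + c) = 736*o + (c + o) = c + 737*o)
b(L) = -L/3
l(u) = 1/(4*u) (l(u) = 1/(2*(u + u)) = 1/(2*((2*u))) = (1/(2*u))/2 = 1/(4*u))
1/(l(j*b(7)) + U(-134, -436)) = 1/(1/(4*((6*(-⅓*7)))) + (-436 + 737*(-134))) = 1/(1/(4*((6*(-7/3)))) + (-436 - 98758)) = 1/((¼)/(-14) - 99194) = 1/((¼)*(-1/14) - 99194) = 1/(-1/56 - 99194) = 1/(-5554865/56) = -56/5554865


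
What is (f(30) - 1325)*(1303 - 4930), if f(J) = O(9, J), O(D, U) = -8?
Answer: 4834791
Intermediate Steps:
f(J) = -8
(f(30) - 1325)*(1303 - 4930) = (-8 - 1325)*(1303 - 4930) = -1333*(-3627) = 4834791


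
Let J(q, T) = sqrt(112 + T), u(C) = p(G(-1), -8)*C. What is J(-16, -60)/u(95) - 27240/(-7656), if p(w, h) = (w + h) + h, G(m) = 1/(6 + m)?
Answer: 1135/319 - 2*sqrt(13)/1501 ≈ 3.5532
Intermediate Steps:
p(w, h) = w + 2*h (p(w, h) = (h + w) + h = w + 2*h)
u(C) = -79*C/5 (u(C) = (1/(6 - 1) + 2*(-8))*C = (1/5 - 16)*C = -79*C/5)
J(-16, -60)/u(95) - 27240/(-7656) = sqrt(112 - 60)/((-79/5*95)) - 27240/(-7656) = sqrt(52)/(-1501) - 27240*(-1/7656) = (2*sqrt(13))*(-1/1501) + 1135/319 = -2*sqrt(13)/1501 + 1135/319 = 1135/319 - 2*sqrt(13)/1501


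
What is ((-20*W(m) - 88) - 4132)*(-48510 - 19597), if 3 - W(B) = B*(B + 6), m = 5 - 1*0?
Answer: 216580260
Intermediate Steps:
m = 5 (m = 5 + 0 = 5)
W(B) = 3 - B*(6 + B) (W(B) = 3 - B*(B + 6) = 3 - B*(6 + B))
((-20*W(m) - 88) - 4132)*(-48510 - 19597) = ((-20*(3 - 1*5² - 6*5) - 88) - 4132)*(-48510 - 19597) = ((-20*(3 - 1*25 - 30) - 88) - 4132)*(-68107) = ((-20*(3 - 25 - 30) - 88) - 4132)*(-68107) = ((-20*(-52) - 88) - 4132)*(-68107) = ((1040 - 88) - 4132)*(-68107) = (952 - 4132)*(-68107) = -3180*(-68107) = 216580260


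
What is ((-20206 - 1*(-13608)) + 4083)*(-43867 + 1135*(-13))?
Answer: 147434330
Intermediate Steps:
((-20206 - 1*(-13608)) + 4083)*(-43867 + 1135*(-13)) = ((-20206 + 13608) + 4083)*(-43867 - 14755) = (-6598 + 4083)*(-58622) = -2515*(-58622) = 147434330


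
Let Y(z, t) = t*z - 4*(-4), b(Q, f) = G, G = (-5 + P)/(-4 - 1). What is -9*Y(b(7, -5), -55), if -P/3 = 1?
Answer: 648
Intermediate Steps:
P = -3 (P = -3*1 = -3)
G = 8/5 (G = (-5 - 3)/(-4 - 1) = -8/(-5) = -8*(-⅕) = 8/5 ≈ 1.6000)
b(Q, f) = 8/5
Y(z, t) = 16 + t*z (Y(z, t) = t*z + 16 = 16 + t*z)
-9*Y(b(7, -5), -55) = -9*(16 - 55*8/5) = -9*(16 - 88) = -9*(-72) = 648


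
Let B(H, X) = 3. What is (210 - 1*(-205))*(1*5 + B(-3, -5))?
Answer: 3320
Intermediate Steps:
(210 - 1*(-205))*(1*5 + B(-3, -5)) = (210 - 1*(-205))*(1*5 + 3) = (210 + 205)*(5 + 3) = 415*8 = 3320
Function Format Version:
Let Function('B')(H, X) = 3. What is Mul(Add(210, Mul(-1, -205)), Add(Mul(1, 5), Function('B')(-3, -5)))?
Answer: 3320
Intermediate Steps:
Mul(Add(210, Mul(-1, -205)), Add(Mul(1, 5), Function('B')(-3, -5))) = Mul(Add(210, Mul(-1, -205)), Add(Mul(1, 5), 3)) = Mul(Add(210, 205), Add(5, 3)) = Mul(415, 8) = 3320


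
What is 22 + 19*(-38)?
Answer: -700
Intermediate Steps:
22 + 19*(-38) = 22 - 722 = -700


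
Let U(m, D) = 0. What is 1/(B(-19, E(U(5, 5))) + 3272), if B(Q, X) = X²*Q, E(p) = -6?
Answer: 1/2588 ≈ 0.00038640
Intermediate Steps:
B(Q, X) = Q*X²
1/(B(-19, E(U(5, 5))) + 3272) = 1/(-19*(-6)² + 3272) = 1/(-19*36 + 3272) = 1/(-684 + 3272) = 1/2588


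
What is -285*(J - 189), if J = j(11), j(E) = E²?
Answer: 19380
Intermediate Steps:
J = 121 (J = 11² = 121)
-285*(J - 189) = -285*(121 - 189) = -285*(-68) = 19380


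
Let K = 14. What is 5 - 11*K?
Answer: -149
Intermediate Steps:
5 - 11*K = 5 - 11*14 = 5 - 154 = -149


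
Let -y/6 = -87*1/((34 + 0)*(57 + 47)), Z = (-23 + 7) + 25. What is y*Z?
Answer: 2349/1768 ≈ 1.3286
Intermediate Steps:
Z = 9 (Z = -16 + 25 = 9)
y = 261/1768 (y = -(-522)/((34 + 0)*(57 + 47)) = -(-522)/(34*104) = -(-522)/3536 = -6*(-87/3536) = 261/1768 ≈ 0.14762)
y*Z = (261/1768)*9 = 2349/1768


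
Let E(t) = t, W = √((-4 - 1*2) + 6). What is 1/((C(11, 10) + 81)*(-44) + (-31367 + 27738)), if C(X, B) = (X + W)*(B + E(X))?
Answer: -1/17357 ≈ -5.7614e-5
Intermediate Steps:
W = 0 (W = √((-4 - 2) + 6) = √(-6 + 6) = √0 = 0)
C(X, B) = X*(B + X) (C(X, B) = (X + 0)*(B + X) = X*(B + X))
1/((C(11, 10) + 81)*(-44) + (-31367 + 27738)) = 1/((11*(10 + 11) + 81)*(-44) + (-31367 + 27738)) = 1/((11*21 + 81)*(-44) - 3629) = 1/((231 + 81)*(-44) - 3629) = 1/(312*(-44) - 3629) = 1/(-13728 - 3629) = 1/(-17357) = -1/17357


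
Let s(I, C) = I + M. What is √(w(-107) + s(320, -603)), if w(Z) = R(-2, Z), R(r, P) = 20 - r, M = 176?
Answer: √518 ≈ 22.760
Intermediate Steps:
s(I, C) = 176 + I (s(I, C) = I + 176 = 176 + I)
w(Z) = 22 (w(Z) = 20 - 1*(-2) = 20 + 2 = 22)
√(w(-107) + s(320, -603)) = √(22 + (176 + 320)) = √(22 + 496) = √518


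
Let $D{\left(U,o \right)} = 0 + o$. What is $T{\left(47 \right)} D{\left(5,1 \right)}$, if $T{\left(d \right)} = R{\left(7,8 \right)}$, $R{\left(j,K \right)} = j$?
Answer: $7$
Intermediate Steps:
$D{\left(U,o \right)} = o$
$T{\left(d \right)} = 7$
$T{\left(47 \right)} D{\left(5,1 \right)} = 7 \cdot 1 = 7$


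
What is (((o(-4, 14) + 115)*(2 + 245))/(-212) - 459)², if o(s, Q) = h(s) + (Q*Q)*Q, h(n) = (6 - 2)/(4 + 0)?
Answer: 40373668624/2809 ≈ 1.4373e+7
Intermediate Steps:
h(n) = 1 (h(n) = 4/4 = 4*(¼) = 1)
o(s, Q) = 1 + Q³ (o(s, Q) = 1 + (Q*Q)*Q = 1 + Q²*Q = 1 + Q³)
(((o(-4, 14) + 115)*(2 + 245))/(-212) - 459)² = ((((1 + 14³) + 115)*(2 + 245))/(-212) - 459)² = ((((1 + 2744) + 115)*247)*(-1/212) - 459)² = (((2745 + 115)*247)*(-1/212) - 459)² = ((2860*247)*(-1/212) - 459)² = (706420*(-1/212) - 459)² = (-176605/53 - 459)² = (-200932/53)² = 40373668624/2809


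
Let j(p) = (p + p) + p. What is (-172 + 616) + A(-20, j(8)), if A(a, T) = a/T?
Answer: 2659/6 ≈ 443.17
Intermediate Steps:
j(p) = 3*p (j(p) = 2*p + p = 3*p)
(-172 + 616) + A(-20, j(8)) = (-172 + 616) - 20/(3*8) = 444 - 20/24 = 444 - 20*1/24 = 444 - 5/6 = 2659/6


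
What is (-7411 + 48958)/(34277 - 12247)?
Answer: 41547/22030 ≈ 1.8859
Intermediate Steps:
(-7411 + 48958)/(34277 - 12247) = 41547/22030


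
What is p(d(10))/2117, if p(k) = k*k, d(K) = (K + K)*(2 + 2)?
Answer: 6400/2117 ≈ 3.0231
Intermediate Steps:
d(K) = 8*K (d(K) = (2*K)*4 = 8*K)
p(k) = k**2
p(d(10))/2117 = (8*10)**2/2117 = 80**2*(1/2117) = 6400*(1/2117) = 6400/2117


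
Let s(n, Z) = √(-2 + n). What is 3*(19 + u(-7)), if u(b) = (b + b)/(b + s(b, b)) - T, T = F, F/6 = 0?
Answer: 1800/29 + 63*I/29 ≈ 62.069 + 2.1724*I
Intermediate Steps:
F = 0 (F = 6*0 = 0)
T = 0
u(b) = 2*b/(b + √(-2 + b)) (u(b) = (b + b)/(b + √(-2 + b)) - 1*0 = (2*b)/(b + √(-2 + b)) + 0 = 2*b/(b + √(-2 + b)) + 0 = 2*b/(b + √(-2 + b)))
3*(19 + u(-7)) = 3*(19 + 2*(-7)/(-7 + √(-2 - 7))) = 3*(19 + 2*(-7)/(-7 + √(-9))) = 3*(19 + 2*(-7)/(-7 + 3*I)) = 3*(19 + 2*(-7)*((-7 - 3*I)/58)) = 3*(19 + (49/29 + 21*I/29)) = 3*(600/29 + 21*I/29) = 1800/29 + 63*I/29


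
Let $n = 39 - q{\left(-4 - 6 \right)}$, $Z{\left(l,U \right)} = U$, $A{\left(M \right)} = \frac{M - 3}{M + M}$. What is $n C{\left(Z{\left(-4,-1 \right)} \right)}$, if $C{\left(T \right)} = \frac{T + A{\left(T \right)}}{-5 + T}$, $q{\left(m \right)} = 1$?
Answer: $- \frac{19}{3} \approx -6.3333$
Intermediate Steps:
$A{\left(M \right)} = \frac{-3 + M}{2 M}$
$C{\left(T \right)} = \frac{T + \frac{-3 + T}{2 T}}{-5 + T}$
$n = 38$ ($n = 39 - 1 = 38$)
$n C{\left(Z{\left(-4,-1 \right)} \right)} = 38 \frac{-3 - 1 + 2 \left(-1\right)^{2}}{2 \left(-1\right) \left(-5 - 1\right)} = 38 \cdot \frac{1}{2} \left(-1\right) \frac{1}{-6} \left(-3 - 1 + 2 \cdot 1\right) = 38 \cdot \frac{1}{2} \left(-1\right) \left(- \frac{1}{6}\right) \left(-3 - 1 + 2\right) = 38 \cdot \frac{1}{2} \left(-1\right) \left(- \frac{1}{6}\right) \left(-2\right) = 38 \left(- \frac{1}{6}\right) = - \frac{19}{3}$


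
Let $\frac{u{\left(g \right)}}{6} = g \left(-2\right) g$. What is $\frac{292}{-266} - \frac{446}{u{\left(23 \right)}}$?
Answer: $- \frac{433745}{422142} \approx -1.0275$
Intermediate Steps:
$u{\left(g \right)} = - 12 g^{2}$ ($u{\left(g \right)} = 6 g \left(-2\right) g = 6 - 2 g g = 6 \left(- 2 g^{2}\right) = - 12 g^{2}$)
$\frac{292}{-266} - \frac{446}{u{\left(23 \right)}} = \frac{292}{-266} - \frac{446}{\left(-12\right) 23^{2}} = 292 \left(- \frac{1}{266}\right) - \frac{446}{\left(-12\right) 529} = - \frac{146}{133} - \frac{446}{-6348} = - \frac{146}{133} - - \frac{223}{3174} = - \frac{146}{133} + \frac{223}{3174} = - \frac{433745}{422142}$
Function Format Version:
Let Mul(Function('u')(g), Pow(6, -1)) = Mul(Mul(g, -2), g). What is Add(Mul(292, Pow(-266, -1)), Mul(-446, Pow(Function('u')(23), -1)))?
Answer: Rational(-433745, 422142) ≈ -1.0275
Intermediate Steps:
Function('u')(g) = Mul(-12, Pow(g, 2)) (Function('u')(g) = Mul(6, Mul(Mul(g, -2), g)) = Mul(6, Mul(Mul(-2, g), g)) = Mul(6, Mul(-2, Pow(g, 2))) = Mul(-12, Pow(g, 2)))
Add(Mul(292, Pow(-266, -1)), Mul(-446, Pow(Function('u')(23), -1))) = Add(Mul(292, Pow(-266, -1)), Mul(-446, Pow(Mul(-12, Pow(23, 2)), -1))) = Add(Mul(292, Rational(-1, 266)), Mul(-446, Pow(Mul(-12, 529), -1))) = Add(Rational(-146, 133), Mul(-446, Pow(-6348, -1))) = Add(Rational(-146, 133), Mul(-446, Rational(-1, 6348))) = Add(Rational(-146, 133), Rational(223, 3174)) = Rational(-433745, 422142)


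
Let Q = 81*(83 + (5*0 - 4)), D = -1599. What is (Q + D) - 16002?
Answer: -11202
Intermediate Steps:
Q = 6399 (Q = 81*(83 + (0 - 4)) = 81*(83 - 4) = 81*79 = 6399)
(Q + D) - 16002 = (6399 - 1599) - 16002 = 4800 - 16002 = -11202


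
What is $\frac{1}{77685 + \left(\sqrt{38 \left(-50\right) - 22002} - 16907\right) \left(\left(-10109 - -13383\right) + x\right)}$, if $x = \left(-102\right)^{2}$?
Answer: $- \frac{231176261}{53446935419763089} - \frac{13678 i \sqrt{23902}}{53446935419763089} \approx -4.3253 \cdot 10^{-9} - 3.9566 \cdot 10^{-11} i$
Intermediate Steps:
$x = 10404$
$\frac{1}{77685 + \left(\sqrt{38 \left(-50\right) - 22002} - 16907\right) \left(\left(-10109 - -13383\right) + x\right)} = \frac{1}{77685 + \left(\sqrt{38 \left(-50\right) - 22002} - 16907\right) \left(\left(-10109 - -13383\right) + 10404\right)} = \frac{1}{77685 + \left(\sqrt{-1900 - 22002} - 16907\right) \left(\left(-10109 + 13383\right) + 10404\right)} = \frac{1}{77685 + \left(\sqrt{-23902} - 16907\right) \left(3274 + 10404\right)} = \frac{1}{77685 + \left(i \sqrt{23902} - 16907\right) 13678} = \frac{1}{77685 + \left(-16907 + i \sqrt{23902}\right) 13678} = \frac{1}{77685 - \left(231253946 - 13678 i \sqrt{23902}\right)} = \frac{1}{-231176261 + 13678 i \sqrt{23902}}$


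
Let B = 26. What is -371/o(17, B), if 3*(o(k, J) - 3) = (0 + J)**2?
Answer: -1113/685 ≈ -1.6248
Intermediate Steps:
o(k, J) = 3 + J**2/3 (o(k, J) = 3 + (0 + J)**2/3 = 3 + J**2/3)
-371/o(17, B) = -371/(3 + (1/3)*26**2) = -371/(3 + (1/3)*676) = -371/(3 + 676/3) = -371/685/3 = -371*3/685 = -1113/685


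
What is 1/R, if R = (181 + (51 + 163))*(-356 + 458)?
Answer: 1/40290 ≈ 2.4820e-5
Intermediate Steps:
R = 40290 (R = (181 + 214)*102 = 395*102 = 40290)
1/R = 1/40290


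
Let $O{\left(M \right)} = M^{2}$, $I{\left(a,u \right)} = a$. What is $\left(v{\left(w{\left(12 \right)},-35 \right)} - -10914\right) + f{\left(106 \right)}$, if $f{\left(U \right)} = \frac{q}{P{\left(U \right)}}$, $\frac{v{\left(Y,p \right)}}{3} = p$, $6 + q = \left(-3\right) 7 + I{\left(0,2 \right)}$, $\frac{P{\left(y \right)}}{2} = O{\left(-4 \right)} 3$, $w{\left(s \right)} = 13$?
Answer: $\frac{345879}{32} \approx 10809.0$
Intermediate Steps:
$P{\left(y \right)} = 96$ ($P{\left(y \right)} = 2 \left(-4\right)^{2} \cdot 3 = 2 \cdot 16 \cdot 3 = 2 \cdot 48 = 96$)
$q = -27$ ($q = -6 + \left(\left(-3\right) 7 + 0\right) = -6 + \left(-21 + 0\right) = -6 - 21 = -27$)
$v{\left(Y,p \right)} = 3 p$
$f{\left(U \right)} = - \frac{9}{32}$ ($f{\left(U \right)} = - \frac{27}{96} = \left(-27\right) \frac{1}{96} = - \frac{9}{32}$)
$\left(v{\left(w{\left(12 \right)},-35 \right)} - -10914\right) + f{\left(106 \right)} = \left(3 \left(-35\right) - -10914\right) - \frac{9}{32} = \left(-105 + 10914\right) - \frac{9}{32} = 10809 - \frac{9}{32} = \frac{345879}{32}$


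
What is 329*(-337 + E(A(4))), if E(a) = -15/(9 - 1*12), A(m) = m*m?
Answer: -109228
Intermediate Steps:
A(m) = m²
E(a) = 5 (E(a) = -15/(9 - 12) = -15/(-3) = -15*(-⅓) = 5)
329*(-337 + E(A(4))) = 329*(-337 + 5) = 329*(-332) = -109228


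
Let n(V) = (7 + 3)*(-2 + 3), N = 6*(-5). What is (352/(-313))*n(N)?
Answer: -3520/313 ≈ -11.246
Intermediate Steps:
N = -30
n(V) = 10 (n(V) = 10*1 = 10)
(352/(-313))*n(N) = (352/(-313))*10 = (352*(-1/313))*10 = -352/313*10 = -3520/313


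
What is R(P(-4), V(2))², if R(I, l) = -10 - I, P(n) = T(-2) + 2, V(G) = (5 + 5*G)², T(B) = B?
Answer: 100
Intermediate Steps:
P(n) = 0 (P(n) = -2 + 2 = 0)
R(P(-4), V(2))² = (-10 - 1*0)² = (-10 + 0)² = (-10)² = 100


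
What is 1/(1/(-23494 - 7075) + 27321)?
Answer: 30569/835175648 ≈ 3.6602e-5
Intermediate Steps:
1/(1/(-23494 - 7075) + 27321) = 1/(1/(-30569) + 27321) = 1/(-1/30569 + 27321) = 1/(835175648/30569) = 30569/835175648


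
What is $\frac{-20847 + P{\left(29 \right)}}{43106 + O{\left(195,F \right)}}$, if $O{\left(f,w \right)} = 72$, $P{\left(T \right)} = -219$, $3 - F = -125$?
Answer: $- \frac{10533}{21589} \approx -0.48789$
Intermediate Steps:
$F = 128$ ($F = 3 - -125 = 3 + 125 = 128$)
$\frac{-20847 + P{\left(29 \right)}}{43106 + O{\left(195,F \right)}} = \frac{-20847 - 219}{43106 + 72} = - \frac{21066}{43178} = \left(-21066\right) \frac{1}{43178} = - \frac{10533}{21589}$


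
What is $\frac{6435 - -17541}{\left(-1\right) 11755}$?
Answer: $- \frac{23976}{11755} \approx -2.0396$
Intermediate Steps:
$\frac{6435 - -17541}{\left(-1\right) 11755} = \frac{6435 + 17541}{-11755} = 23976 \left(- \frac{1}{11755}\right) = - \frac{23976}{11755}$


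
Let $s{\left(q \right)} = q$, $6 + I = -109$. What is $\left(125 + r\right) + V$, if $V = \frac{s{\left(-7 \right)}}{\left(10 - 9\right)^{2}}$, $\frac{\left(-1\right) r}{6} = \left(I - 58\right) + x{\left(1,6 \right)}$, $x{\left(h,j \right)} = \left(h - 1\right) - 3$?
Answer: $1174$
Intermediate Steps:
$I = -115$ ($I = -6 - 109 = -115$)
$x{\left(h,j \right)} = -4 + h$ ($x{\left(h,j \right)} = \left(-1 + h\right) - 3 = -4 + h$)
$r = 1056$ ($r = - 6 \left(\left(-115 - 58\right) + \left(-4 + 1\right)\right) = - 6 \left(-173 - 3\right) = \left(-6\right) \left(-176\right) = 1056$)
$V = -7$ ($V = - \frac{7}{\left(10 - 9\right)^{2}} = - \frac{7}{1^{2}} = - \frac{7}{1} = \left(-7\right) 1 = -7$)
$\left(125 + r\right) + V = \left(125 + 1056\right) - 7 = 1181 - 7 = 1174$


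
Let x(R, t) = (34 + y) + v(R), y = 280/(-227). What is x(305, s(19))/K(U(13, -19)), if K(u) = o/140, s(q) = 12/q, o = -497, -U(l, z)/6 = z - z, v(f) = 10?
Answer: -194160/16117 ≈ -12.047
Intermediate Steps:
U(l, z) = 0 (U(l, z) = -6*(z - z) = -6*0 = 0)
K(u) = -71/20 (K(u) = -497/140 = -497*1/140 = -71/20)
y = -280/227 (y = 280*(-1/227) = -280/227 ≈ -1.2335)
x(R, t) = 9708/227 (x(R, t) = (34 - 280/227) + 10 = 7438/227 + 10 = 9708/227)
x(305, s(19))/K(U(13, -19)) = 9708/(227*(-71/20)) = (9708/227)*(-20/71) = -194160/16117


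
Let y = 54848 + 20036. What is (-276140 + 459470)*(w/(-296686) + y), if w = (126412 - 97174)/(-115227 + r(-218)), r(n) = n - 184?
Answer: 78493762281018293370/5717584249 ≈ 1.3728e+10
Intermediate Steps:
r(n) = -184 + n
y = 74884
w = -9746/38543 (w = (126412 - 97174)/(-115227 + (-184 - 218)) = 29238/(-115227 - 402) = 29238/(-115629) = 29238*(-1/115629) = -9746/38543 ≈ -0.25286)
(-276140 + 459470)*(w/(-296686) + y) = (-276140 + 459470)*(-9746/38543/(-296686) + 74884) = 183330*(-9746/38543*(-1/296686) + 74884) = 183330*(4873/5717584249 + 74884) = 183330*(428155578906989/5717584249) = 78493762281018293370/5717584249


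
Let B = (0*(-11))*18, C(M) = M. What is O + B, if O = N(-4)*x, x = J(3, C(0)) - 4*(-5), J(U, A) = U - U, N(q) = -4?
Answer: -80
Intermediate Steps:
J(U, A) = 0
x = 20 (x = 0 - 4*(-5) = 0 + 20 = 20)
O = -80 (O = -4*20 = -80)
B = 0 (B = 0*18 = 0)
O + B = -80 + 0 = -80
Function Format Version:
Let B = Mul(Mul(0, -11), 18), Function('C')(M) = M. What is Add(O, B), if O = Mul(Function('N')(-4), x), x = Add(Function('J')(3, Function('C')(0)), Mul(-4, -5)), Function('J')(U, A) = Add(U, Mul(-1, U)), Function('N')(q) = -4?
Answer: -80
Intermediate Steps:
Function('J')(U, A) = 0
x = 20 (x = Add(0, Mul(-4, -5)) = Add(0, 20) = 20)
O = -80 (O = Mul(-4, 20) = -80)
B = 0 (B = Mul(0, 18) = 0)
Add(O, B) = Add(-80, 0) = -80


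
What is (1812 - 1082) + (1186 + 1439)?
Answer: 3355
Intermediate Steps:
(1812 - 1082) + (1186 + 1439) = 730 + 2625 = 3355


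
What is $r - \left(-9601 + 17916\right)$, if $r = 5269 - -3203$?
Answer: $157$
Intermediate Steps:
$r = 8472$ ($r = 5269 + 3203 = 8472$)
$r - \left(-9601 + 17916\right) = 8472 - \left(-9601 + 17916\right) = 8472 - 8315 = 157$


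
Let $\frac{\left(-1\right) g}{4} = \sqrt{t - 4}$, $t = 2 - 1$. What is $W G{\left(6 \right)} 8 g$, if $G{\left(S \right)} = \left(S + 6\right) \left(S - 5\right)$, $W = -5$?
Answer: $1920 i \sqrt{3} \approx 3325.5 i$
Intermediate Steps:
$t = 1$ ($t = 2 - 1 = 1$)
$G{\left(S \right)} = \left(-5 + S\right) \left(6 + S\right)$ ($G{\left(S \right)} = \left(6 + S\right) \left(-5 + S\right) = \left(-5 + S\right) \left(6 + S\right)$)
$g = - 4 i \sqrt{3}$ ($g = - 4 \sqrt{1 - 4} = - 4 \sqrt{-3} = - 4 i \sqrt{3} \approx - 6.9282 i$)
$W G{\left(6 \right)} 8 g = - 5 \left(-30 + 6 + 6^{2}\right) 8 \left(- 4 i \sqrt{3}\right) = - 5 \left(-30 + 6 + 36\right) 8 \left(- 4 i \sqrt{3}\right) = \left(-5\right) 12 \cdot 8 \left(- 4 i \sqrt{3}\right) = \left(-60\right) 8 \left(- 4 i \sqrt{3}\right) = - 480 \left(- 4 i \sqrt{3}\right) = 1920 i \sqrt{3}$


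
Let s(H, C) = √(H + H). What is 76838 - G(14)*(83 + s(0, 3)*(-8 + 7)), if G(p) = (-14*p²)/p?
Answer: 93106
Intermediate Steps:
G(p) = -14*p
s(H, C) = √2*√H (s(H, C) = √(2*H) = √2*√H)
76838 - G(14)*(83 + s(0, 3)*(-8 + 7)) = 76838 - (-14*14)*(83 + (√2*√0)*(-8 + 7)) = 76838 - (-196)*(83 + (√2*0)*(-1)) = 76838 - (-196)*(83 + 0*(-1)) = 76838 - (-196)*(83 + 0) = 76838 - (-196)*83 = 76838 - 1*(-16268) = 76838 + 16268 = 93106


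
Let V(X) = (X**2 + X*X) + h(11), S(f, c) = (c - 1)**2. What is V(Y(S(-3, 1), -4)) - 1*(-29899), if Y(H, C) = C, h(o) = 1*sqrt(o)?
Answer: 29931 + sqrt(11) ≈ 29934.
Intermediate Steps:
h(o) = sqrt(o)
S(f, c) = (-1 + c)**2
V(X) = sqrt(11) + 2*X**2 (V(X) = (X**2 + X*X) + sqrt(11) = (X**2 + X**2) + sqrt(11) = 2*X**2 + sqrt(11) = sqrt(11) + 2*X**2)
V(Y(S(-3, 1), -4)) - 1*(-29899) = (sqrt(11) + 2*(-4)**2) - 1*(-29899) = (sqrt(11) + 2*16) + 29899 = (sqrt(11) + 32) + 29899 = (32 + sqrt(11)) + 29899 = 29931 + sqrt(11)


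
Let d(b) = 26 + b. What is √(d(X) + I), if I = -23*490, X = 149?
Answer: I*√11095 ≈ 105.33*I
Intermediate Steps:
I = -11270
√(d(X) + I) = √((26 + 149) - 11270) = √(175 - 11270) = √(-11095) = I*√11095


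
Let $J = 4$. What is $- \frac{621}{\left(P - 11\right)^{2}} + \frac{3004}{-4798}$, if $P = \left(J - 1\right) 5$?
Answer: $- \frac{1513811}{38384} \approx -39.439$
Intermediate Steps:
$P = 15$ ($P = \left(4 - 1\right) 5 = 3 \cdot 5 = 15$)
$- \frac{621}{\left(P - 11\right)^{2}} + \frac{3004}{-4798} = - \frac{621}{\left(15 - 11\right)^{2}} + \frac{3004}{-4798} = - \frac{621}{4^{2}} + 3004 \left(- \frac{1}{4798}\right) = - \frac{621}{16} - \frac{1502}{2399} = - \frac{1513811}{38384}$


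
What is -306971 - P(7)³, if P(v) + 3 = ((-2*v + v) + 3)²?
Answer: -309168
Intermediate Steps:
P(v) = -3 + (3 - v)² (P(v) = -3 + ((-2*v + v) + 3)² = -3 + (-v + 3)² = -3 + (3 - v)²)
-306971 - P(7)³ = -306971 - (-3 + (-3 + 7)²)³ = -306971 - (-3 + 4²)³ = -306971 - (-3 + 16)³ = -306971 - 1*13³ = -306971 - 1*2197 = -306971 - 2197 = -309168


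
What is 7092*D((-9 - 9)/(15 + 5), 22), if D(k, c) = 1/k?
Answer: -7880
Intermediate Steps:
7092*D((-9 - 9)/(15 + 5), 22) = 7092/(((-9 - 9)/(15 + 5))) = 7092/((-18/20)) = 7092/((-18*1/20)) = 7092/(-9/10) = 7092*(-10/9) = -7880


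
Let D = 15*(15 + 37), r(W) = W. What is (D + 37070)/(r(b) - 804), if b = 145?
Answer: -37850/659 ≈ -57.435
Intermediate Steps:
D = 780 (D = 15*52 = 780)
(D + 37070)/(r(b) - 804) = (780 + 37070)/(145 - 804) = 37850/(-659) = 37850*(-1/659) = -37850/659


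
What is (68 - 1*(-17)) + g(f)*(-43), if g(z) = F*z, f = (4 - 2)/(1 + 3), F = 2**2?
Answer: -1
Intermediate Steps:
F = 4
f = 1/2 (f = 2/4 = 2*(1/4) = 1/2 ≈ 0.50000)
g(z) = 4*z
(68 - 1*(-17)) + g(f)*(-43) = (68 - 1*(-17)) + (4*(1/2))*(-43) = (68 + 17) + 2*(-43) = 85 - 86 = -1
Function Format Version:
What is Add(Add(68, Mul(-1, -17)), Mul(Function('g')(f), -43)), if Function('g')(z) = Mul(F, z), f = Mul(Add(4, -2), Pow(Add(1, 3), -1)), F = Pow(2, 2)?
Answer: -1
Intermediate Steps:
F = 4
f = Rational(1, 2) (f = Mul(2, Pow(4, -1)) = Mul(2, Rational(1, 4)) = Rational(1, 2) ≈ 0.50000)
Function('g')(z) = Mul(4, z)
Add(Add(68, Mul(-1, -17)), Mul(Function('g')(f), -43)) = Add(Add(68, Mul(-1, -17)), Mul(Mul(4, Rational(1, 2)), -43)) = Add(Add(68, 17), Mul(2, -43)) = Add(85, -86) = -1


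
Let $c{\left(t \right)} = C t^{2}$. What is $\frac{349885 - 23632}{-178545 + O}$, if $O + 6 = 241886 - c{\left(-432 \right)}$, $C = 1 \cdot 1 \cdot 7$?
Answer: $- \frac{326253}{1243033} \approx -0.26247$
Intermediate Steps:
$C = 7$ ($C = 1 \cdot 7 = 7$)
$c{\left(t \right)} = 7 t^{2}$
$O = -1064488$ ($O = -6 + \left(241886 - 7 \left(-432\right)^{2}\right) = -6 + \left(241886 - 7 \cdot 186624\right) = -6 + \left(241886 - 1306368\right) = -6 - 1064482 = -1064488$)
$\frac{349885 - 23632}{-178545 + O} = \frac{349885 - 23632}{-178545 - 1064488} = \frac{326253}{-1243033} = 326253 \left(- \frac{1}{1243033}\right) = - \frac{326253}{1243033}$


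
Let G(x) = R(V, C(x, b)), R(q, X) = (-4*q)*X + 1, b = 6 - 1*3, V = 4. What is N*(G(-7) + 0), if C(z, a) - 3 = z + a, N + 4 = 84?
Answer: 1360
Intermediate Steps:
N = 80 (N = -4 + 84 = 80)
b = 3 (b = 6 - 3 = 3)
C(z, a) = 3 + a + z (C(z, a) = 3 + (z + a) = 3 + (a + z) = 3 + a + z)
R(q, X) = 1 - 4*X*q (R(q, X) = -4*X*q + 1 = 1 - 4*X*q)
G(x) = -95 - 16*x (G(x) = 1 - 4*(3 + 3 + x)*4 = 1 - 4*(6 + x)*4 = 1 + (-96 - 16*x) = -95 - 16*x)
N*(G(-7) + 0) = 80*((-95 - 16*(-7)) + 0) = 80*((-95 + 112) + 0) = 80*(17 + 0) = 80*17 = 1360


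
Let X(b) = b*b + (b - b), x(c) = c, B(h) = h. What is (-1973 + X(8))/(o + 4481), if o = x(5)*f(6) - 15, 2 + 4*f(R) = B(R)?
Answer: -1909/4471 ≈ -0.42697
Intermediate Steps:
f(R) = -½ + R/4
X(b) = b² (X(b) = b² + 0 = b²)
o = -10 (o = 5*(-½ + (¼)*6) - 15 = 5*(-½ + 3/2) - 15 = 5*1 - 15 = 5 - 15 = -10)
(-1973 + X(8))/(o + 4481) = (-1973 + 8²)/(-10 + 4481) = (-1973 + 64)/4471 = -1909*1/4471 = -1909/4471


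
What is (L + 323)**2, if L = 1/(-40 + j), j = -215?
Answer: 6783828496/65025 ≈ 1.0433e+5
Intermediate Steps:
L = -1/255 (L = 1/(-40 - 215) = 1/(-255) = -1/255 ≈ -0.0039216)
(L + 323)**2 = (-1/255 + 323)**2 = (82364/255)**2 = 6783828496/65025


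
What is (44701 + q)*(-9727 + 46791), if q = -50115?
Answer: -200664496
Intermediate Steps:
(44701 + q)*(-9727 + 46791) = (44701 - 50115)*(-9727 + 46791) = -5414*37064 = -200664496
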